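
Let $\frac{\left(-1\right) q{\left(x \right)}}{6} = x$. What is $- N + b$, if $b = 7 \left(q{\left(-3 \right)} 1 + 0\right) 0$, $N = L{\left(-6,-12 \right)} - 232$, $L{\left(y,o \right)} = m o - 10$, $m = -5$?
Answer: $182$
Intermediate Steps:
$L{\left(y,o \right)} = -10 - 5 o$ ($L{\left(y,o \right)} = - 5 o - 10 = -10 - 5 o$)
$q{\left(x \right)} = - 6 x$
$N = -182$ ($N = \left(-10 - -60\right) - 232 = \left(-10 + 60\right) - 232 = 50 - 232 = -182$)
$b = 0$ ($b = 7 \left(\left(-6\right) \left(-3\right) 1 + 0\right) 0 = 7 \left(18 \cdot 1 + 0\right) 0 = 7 \left(18 + 0\right) 0 = 7 \cdot 18 \cdot 0 = 126 \cdot 0 = 0$)
$- N + b = \left(-1\right) \left(-182\right) + 0 = 182 + 0 = 182$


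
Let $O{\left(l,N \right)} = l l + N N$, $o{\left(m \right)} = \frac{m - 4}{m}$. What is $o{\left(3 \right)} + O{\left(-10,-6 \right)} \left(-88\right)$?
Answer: $- \frac{35905}{3} \approx -11968.0$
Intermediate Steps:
$o{\left(m \right)} = \frac{-4 + m}{m}$
$O{\left(l,N \right)} = N^{2} + l^{2}$ ($O{\left(l,N \right)} = l^{2} + N^{2} = N^{2} + l^{2}$)
$o{\left(3 \right)} + O{\left(-10,-6 \right)} \left(-88\right) = \frac{-4 + 3}{3} + \left(\left(-6\right)^{2} + \left(-10\right)^{2}\right) \left(-88\right) = \frac{1}{3} \left(-1\right) + \left(36 + 100\right) \left(-88\right) = - \frac{1}{3} + 136 \left(-88\right) = - \frac{1}{3} - 11968 = - \frac{35905}{3}$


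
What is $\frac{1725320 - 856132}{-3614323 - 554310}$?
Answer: $- \frac{869188}{4168633} \approx -0.20851$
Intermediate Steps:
$\frac{1725320 - 856132}{-3614323 - 554310} = \frac{869188}{-4168633} = 869188 \left(- \frac{1}{4168633}\right) = - \frac{869188}{4168633}$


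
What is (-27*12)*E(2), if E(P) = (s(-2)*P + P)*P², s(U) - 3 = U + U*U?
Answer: -15552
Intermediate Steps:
s(U) = 3 + U + U² (s(U) = 3 + (U + U*U) = 3 + (U + U²) = 3 + U + U²)
E(P) = 6*P³ (E(P) = ((3 - 2 + (-2)²)*P + P)*P² = ((3 - 2 + 4)*P + P)*P² = (5*P + P)*P² = (6*P)*P² = 6*P³)
(-27*12)*E(2) = (-27*12)*(6*2³) = -1944*8 = -324*48 = -15552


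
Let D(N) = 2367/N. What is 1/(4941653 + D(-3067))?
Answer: 3067/15156047384 ≈ 2.0236e-7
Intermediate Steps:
1/(4941653 + D(-3067)) = 1/(4941653 + 2367/(-3067)) = 1/(4941653 + 2367*(-1/3067)) = 1/(4941653 - 2367/3067) = 1/(15156047384/3067) = 3067/15156047384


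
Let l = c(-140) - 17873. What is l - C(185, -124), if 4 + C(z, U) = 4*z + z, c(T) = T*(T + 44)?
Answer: -5354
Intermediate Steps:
c(T) = T*(44 + T)
C(z, U) = -4 + 5*z (C(z, U) = -4 + (4*z + z) = -4 + 5*z)
l = -4433 (l = -140*(44 - 140) - 17873 = -140*(-96) - 17873 = 13440 - 17873 = -4433)
l - C(185, -124) = -4433 - (-4 + 5*185) = -4433 - (-4 + 925) = -4433 - 1*921 = -4433 - 921 = -5354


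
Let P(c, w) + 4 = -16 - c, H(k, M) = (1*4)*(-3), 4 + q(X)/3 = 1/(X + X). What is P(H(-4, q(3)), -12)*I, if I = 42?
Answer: -336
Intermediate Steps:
q(X) = -12 + 3/(2*X) (q(X) = -12 + 3/(X + X) = -12 + 3/((2*X)) = -12 + 3*(1/(2*X)) = -12 + 3/(2*X))
H(k, M) = -12 (H(k, M) = 4*(-3) = -12)
P(c, w) = -20 - c (P(c, w) = -4 + (-16 - c) = -20 - c)
P(H(-4, q(3)), -12)*I = (-20 - 1*(-12))*42 = (-20 + 12)*42 = -8*42 = -336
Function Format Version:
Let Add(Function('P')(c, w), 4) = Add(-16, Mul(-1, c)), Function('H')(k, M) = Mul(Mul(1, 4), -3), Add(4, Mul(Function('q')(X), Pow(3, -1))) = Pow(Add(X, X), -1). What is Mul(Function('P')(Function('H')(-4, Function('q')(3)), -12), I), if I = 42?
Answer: -336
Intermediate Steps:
Function('q')(X) = Add(-12, Mul(Rational(3, 2), Pow(X, -1))) (Function('q')(X) = Add(-12, Mul(3, Pow(Add(X, X), -1))) = Add(-12, Mul(3, Pow(Mul(2, X), -1))) = Add(-12, Mul(3, Mul(Rational(1, 2), Pow(X, -1)))) = Add(-12, Mul(Rational(3, 2), Pow(X, -1))))
Function('H')(k, M) = -12 (Function('H')(k, M) = Mul(4, -3) = -12)
Function('P')(c, w) = Add(-20, Mul(-1, c)) (Function('P')(c, w) = Add(-4, Add(-16, Mul(-1, c))) = Add(-20, Mul(-1, c)))
Mul(Function('P')(Function('H')(-4, Function('q')(3)), -12), I) = Mul(Add(-20, Mul(-1, -12)), 42) = Mul(Add(-20, 12), 42) = Mul(-8, 42) = -336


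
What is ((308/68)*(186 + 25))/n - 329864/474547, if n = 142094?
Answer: -789108853563/1146314784106 ≈ -0.68839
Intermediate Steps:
((308/68)*(186 + 25))/n - 329864/474547 = ((308/68)*(186 + 25))/142094 - 329864/474547 = ((308*(1/68))*211)*(1/142094) - 329864*1/474547 = ((77/17)*211)*(1/142094) - 329864/474547 = (16247/17)*(1/142094) - 329864/474547 = 16247/2415598 - 329864/474547 = -789108853563/1146314784106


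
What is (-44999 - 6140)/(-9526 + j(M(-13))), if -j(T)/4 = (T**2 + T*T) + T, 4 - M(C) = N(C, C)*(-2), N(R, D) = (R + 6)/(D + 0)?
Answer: 785681/149834 ≈ 5.2437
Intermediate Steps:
N(R, D) = (6 + R)/D
M(C) = 4 + 2*(6 + C)/C (M(C) = 4 - (6 + C)/C*(-2) = 4 - (-2)*(6 + C)/C = 4 + 2*(6 + C)/C)
j(T) = -8*T**2 - 4*T (j(T) = -4*((T**2 + T*T) + T) = -4*((T**2 + T**2) + T) = -4*(2*T**2 + T) = -4*(T + 2*T**2) = -8*T**2 - 4*T)
(-44999 - 6140)/(-9526 + j(M(-13))) = (-44999 - 6140)/(-9526 - 4*(6 + 12/(-13))*(1 + 2*(6 + 12/(-13)))) = -51139/(-9526 - 4*(6 + 12*(-1/13))*(1 + 2*(6 + 12*(-1/13)))) = -51139/(-9526 - 4*(6 - 12/13)*(1 + 2*(6 - 12/13))) = -51139/(-9526 - 4*66/13*(1 + 2*(66/13))) = -51139/(-9526 - 4*66/13*(1 + 132/13)) = -51139/(-9526 - 4*66/13*145/13) = -51139/(-9526 - 38280/169) = -51139/(-1648174/169) = -51139*(-169/1648174) = 785681/149834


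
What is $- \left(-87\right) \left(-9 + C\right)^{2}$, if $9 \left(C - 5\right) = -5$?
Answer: $\frac{48749}{27} \approx 1805.5$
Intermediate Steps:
$C = \frac{40}{9}$ ($C = 5 + \frac{1}{9} \left(-5\right) = 5 - \frac{5}{9} = \frac{40}{9} \approx 4.4444$)
$- \left(-87\right) \left(-9 + C\right)^{2} = - \left(-87\right) \left(-9 + \frac{40}{9}\right)^{2} = - \left(-87\right) \left(- \frac{41}{9}\right)^{2} = - \frac{\left(-87\right) 1681}{81} = \left(-1\right) \left(- \frac{48749}{27}\right) = \frac{48749}{27}$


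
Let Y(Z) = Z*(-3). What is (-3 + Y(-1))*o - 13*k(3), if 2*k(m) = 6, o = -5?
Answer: -39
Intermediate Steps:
Y(Z) = -3*Z
k(m) = 3 (k(m) = (½)*6 = 3)
(-3 + Y(-1))*o - 13*k(3) = (-3 - 3*(-1))*(-5) - 13*3 = (-3 + 3)*(-5) - 39 = 0*(-5) - 39 = 0 - 39 = -39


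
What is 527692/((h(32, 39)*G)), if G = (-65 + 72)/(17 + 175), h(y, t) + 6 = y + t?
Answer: 101316864/455 ≈ 2.2267e+5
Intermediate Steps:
h(y, t) = -6 + t + y (h(y, t) = -6 + (y + t) = -6 + (t + y) = -6 + t + y)
G = 7/192 ≈ 0.036458
527692/((h(32, 39)*G)) = 527692/(((-6 + 39 + 32)*(7/192))) = 527692/((65*(7/192))) = 527692/(455/192) = 527692*(192/455) = 101316864/455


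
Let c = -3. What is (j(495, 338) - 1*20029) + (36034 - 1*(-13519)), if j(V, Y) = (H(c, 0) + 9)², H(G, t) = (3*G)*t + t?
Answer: 29605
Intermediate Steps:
H(G, t) = t + 3*G*t (H(G, t) = 3*G*t + t = t + 3*G*t)
j(V, Y) = 81 (j(V, Y) = (0*(1 + 3*(-3)) + 9)² = (0*(1 - 9) + 9)² = (0*(-8) + 9)² = (0 + 9)² = 9² = 81)
(j(495, 338) - 1*20029) + (36034 - 1*(-13519)) = (81 - 1*20029) + (36034 - 1*(-13519)) = (81 - 20029) + (36034 + 13519) = -19948 + 49553 = 29605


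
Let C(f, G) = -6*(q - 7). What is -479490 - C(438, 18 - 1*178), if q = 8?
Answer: -479484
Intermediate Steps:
C(f, G) = -6 (C(f, G) = -6*(8 - 7) = -6*1 = -6)
-479490 - C(438, 18 - 1*178) = -479490 - 1*(-6) = -479490 + 6 = -479484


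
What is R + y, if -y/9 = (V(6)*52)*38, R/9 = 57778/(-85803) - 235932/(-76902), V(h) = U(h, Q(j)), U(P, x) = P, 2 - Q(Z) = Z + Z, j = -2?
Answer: -39107547215148/366579017 ≈ -1.0668e+5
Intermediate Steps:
Q(Z) = 2 - 2*Z (Q(Z) = 2 - (Z + Z) = 2 - 2*Z)
V(h) = h
R = 7900214820/366579017 (R = 9*(57778/(-85803) - 235932/(-76902)) = 9*(57778*(-1/85803) - 235932*(-1/76902)) = 9*(-57778/85803 + 39322/12817) = 9*(2633404940/1099737051) = 7900214820/366579017 ≈ 21.551)
y = -106704 (y = -9*6*52*38 = -2808*38 = -9*11856 = -106704)
R + y = 7900214820/366579017 - 106704 = -39107547215148/366579017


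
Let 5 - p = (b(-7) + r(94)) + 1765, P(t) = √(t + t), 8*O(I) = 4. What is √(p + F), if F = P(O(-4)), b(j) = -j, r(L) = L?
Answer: 2*I*√465 ≈ 43.128*I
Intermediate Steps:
O(I) = ½ (O(I) = (⅛)*4 = ½)
P(t) = √2*√t (P(t) = √(2*t) = √2*√t)
F = 1 (F = √2*√(½) = √2*(√2/2) = 1)
p = -1861 (p = 5 - ((-1*(-7) + 94) + 1765) = 5 - ((7 + 94) + 1765) = 5 - (101 + 1765) = 5 - 1*1866 = 5 - 1866 = -1861)
√(p + F) = √(-1861 + 1) = √(-1860) = 2*I*√465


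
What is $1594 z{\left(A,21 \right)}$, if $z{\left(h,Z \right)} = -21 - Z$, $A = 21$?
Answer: $-66948$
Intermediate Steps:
$1594 z{\left(A,21 \right)} = 1594 \left(-21 - 21\right) = 1594 \left(-42\right) = -66948$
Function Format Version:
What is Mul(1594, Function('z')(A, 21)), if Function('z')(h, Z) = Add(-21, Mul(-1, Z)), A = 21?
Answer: -66948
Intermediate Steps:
Mul(1594, Function('z')(A, 21)) = Mul(1594, Add(-21, Mul(-1, 21))) = Mul(1594, Add(-21, -21)) = Mul(1594, -42) = -66948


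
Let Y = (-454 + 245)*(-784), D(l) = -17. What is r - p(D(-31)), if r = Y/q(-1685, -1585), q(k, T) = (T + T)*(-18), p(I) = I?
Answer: 283469/14265 ≈ 19.872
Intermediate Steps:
q(k, T) = -36*T (q(k, T) = (2*T)*(-18) = -36*T)
Y = 163856 (Y = -209*(-784) = 163856)
r = 40964/14265 (r = 163856/((-36*(-1585))) = 163856/57060 = 163856*(1/57060) = 40964/14265 ≈ 2.8716)
r - p(D(-31)) = 40964/14265 - 1*(-17) = 40964/14265 + 17 = 283469/14265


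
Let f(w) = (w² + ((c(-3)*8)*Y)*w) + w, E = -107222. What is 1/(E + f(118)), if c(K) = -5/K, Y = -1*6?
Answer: -1/102620 ≈ -9.7447e-6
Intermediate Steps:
Y = -6
f(w) = w² - 79*w (f(w) = (w² + ((-5/(-3)*8)*(-6))*w) + w = (w² + ((-5*(-⅓)*8)*(-6))*w) + w = (w² + (((5/3)*8)*(-6))*w) + w = (w² + ((40/3)*(-6))*w) + w = (w² - 80*w) + w = w² - 79*w)
1/(E + f(118)) = 1/(-107222 + 118*(-79 + 118)) = 1/(-107222 + 118*39) = 1/(-107222 + 4602) = 1/(-102620) = -1/102620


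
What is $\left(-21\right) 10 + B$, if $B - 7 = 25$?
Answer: $-178$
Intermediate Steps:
$B = 32$ ($B = 7 + 25 = 32$)
$\left(-21\right) 10 + B = \left(-21\right) 10 + 32 = -210 + 32 = -178$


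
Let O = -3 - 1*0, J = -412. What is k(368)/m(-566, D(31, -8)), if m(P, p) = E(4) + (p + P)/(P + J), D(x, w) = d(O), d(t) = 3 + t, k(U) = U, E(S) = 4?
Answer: 179952/2239 ≈ 80.372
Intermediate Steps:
O = -3 (O = -3 + 0 = -3)
D(x, w) = 0 (D(x, w) = 3 - 3 = 0)
m(P, p) = 4 + (P + p)/(-412 + P) (m(P, p) = 4 + (p + P)/(P - 412) = 4 + (P + p)/(-412 + P))
k(368)/m(-566, D(31, -8)) = 368/(((-1648 + 0 + 5*(-566))/(-412 - 566))) = 368/(((-1648 + 0 - 2830)/(-978))) = 368/((-1/978*(-4478))) = 368/(2239/489) = 368*(489/2239) = 179952/2239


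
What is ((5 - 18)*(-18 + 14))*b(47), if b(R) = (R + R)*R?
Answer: 229736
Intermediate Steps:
b(R) = 2*R**2 (b(R) = (2*R)*R = 2*R**2)
((5 - 18)*(-18 + 14))*b(47) = ((5 - 18)*(-18 + 14))*(2*47**2) = (-13*(-4))*(2*2209) = 52*4418 = 229736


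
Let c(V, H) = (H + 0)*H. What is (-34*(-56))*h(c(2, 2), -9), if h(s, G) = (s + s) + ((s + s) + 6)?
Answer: 41888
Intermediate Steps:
c(V, H) = H² (c(V, H) = H*H = H²)
h(s, G) = 6 + 4*s (h(s, G) = 2*s + (2*s + 6) = 2*s + (6 + 2*s) = 6 + 4*s)
(-34*(-56))*h(c(2, 2), -9) = (-34*(-56))*(6 + 4*2²) = 1904*(6 + 4*4) = 1904*(6 + 16) = 1904*22 = 41888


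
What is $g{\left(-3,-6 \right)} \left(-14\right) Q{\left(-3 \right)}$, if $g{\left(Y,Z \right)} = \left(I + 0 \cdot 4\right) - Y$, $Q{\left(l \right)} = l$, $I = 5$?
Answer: $336$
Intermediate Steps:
$g{\left(Y,Z \right)} = 5 - Y$ ($g{\left(Y,Z \right)} = \left(5 + 0 \cdot 4\right) - Y = \left(5 + 0\right) - Y = 5 - Y$)
$g{\left(-3,-6 \right)} \left(-14\right) Q{\left(-3 \right)} = \left(5 - -3\right) \left(-14\right) \left(-3\right) = \left(5 + 3\right) \left(-14\right) \left(-3\right) = 8 \left(-14\right) \left(-3\right) = \left(-112\right) \left(-3\right) = 336$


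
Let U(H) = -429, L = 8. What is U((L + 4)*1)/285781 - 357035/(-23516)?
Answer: 102023730971/6720425996 ≈ 15.181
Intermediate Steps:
U((L + 4)*1)/285781 - 357035/(-23516) = -429/285781 - 357035/(-23516) = -429*1/285781 - 357035*(-1/23516) = -429/285781 + 357035/23516 = 102023730971/6720425996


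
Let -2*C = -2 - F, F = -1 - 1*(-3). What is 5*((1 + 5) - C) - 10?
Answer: 10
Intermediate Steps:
F = 2 (F = -1 + 3 = 2)
C = 2 (C = -(-2 - 1*2)/2 = -(-2 - 2)/2 = -½*(-4) = 2)
5*((1 + 5) - C) - 10 = 5*((1 + 5) - 1*2) - 10 = 5*(6 - 2) - 10 = 5*4 - 10 = 20 - 10 = 10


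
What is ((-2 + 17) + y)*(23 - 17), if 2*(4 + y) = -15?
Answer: 21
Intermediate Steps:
y = -23/2 (y = -4 + (½)*(-15) = -4 - 15/2 = -23/2 ≈ -11.500)
((-2 + 17) + y)*(23 - 17) = ((-2 + 17) - 23/2)*(23 - 17) = (15 - 23/2)*6 = (7/2)*6 = 21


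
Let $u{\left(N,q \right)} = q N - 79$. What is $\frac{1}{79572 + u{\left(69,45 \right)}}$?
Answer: $\frac{1}{82598} \approx 1.2107 \cdot 10^{-5}$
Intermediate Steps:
$u{\left(N,q \right)} = -79 + N q$ ($u{\left(N,q \right)} = N q - 79 = -79 + N q$)
$\frac{1}{79572 + u{\left(69,45 \right)}} = \frac{1}{79572 + \left(-79 + 69 \cdot 45\right)} = \frac{1}{79572 + \left(-79 + 3105\right)} = \frac{1}{79572 + 3026} = \frac{1}{82598}$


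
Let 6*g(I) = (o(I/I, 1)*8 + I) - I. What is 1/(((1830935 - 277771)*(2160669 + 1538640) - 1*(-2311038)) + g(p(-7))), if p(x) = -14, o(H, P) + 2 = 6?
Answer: 3/17236907624158 ≈ 1.7405e-13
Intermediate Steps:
o(H, P) = 4 (o(H, P) = -2 + 6 = 4)
g(I) = 16/3 (g(I) = ((4*8 + I) - I)/6 = ((32 + I) - I)/6 = (⅙)*32 = 16/3)
1/(((1830935 - 277771)*(2160669 + 1538640) - 1*(-2311038)) + g(p(-7))) = 1/(((1830935 - 277771)*(2160669 + 1538640) - 1*(-2311038)) + 16/3) = 1/((1553164*3699309 + 2311038) + 16/3) = 1/((5745633563676 + 2311038) + 16/3) = 1/(5745635874714 + 16/3) = 1/(17236907624158/3) = 3/17236907624158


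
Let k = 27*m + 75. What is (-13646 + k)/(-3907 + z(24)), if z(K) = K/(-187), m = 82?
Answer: 2123759/730633 ≈ 2.9067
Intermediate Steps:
k = 2289 (k = 27*82 + 75 = 2214 + 75 = 2289)
z(K) = -K/187 (z(K) = K*(-1/187) = -K/187)
(-13646 + k)/(-3907 + z(24)) = (-13646 + 2289)/(-3907 - 1/187*24) = -11357/(-3907 - 24/187) = -11357/(-730633/187) = -11357*(-187/730633) = 2123759/730633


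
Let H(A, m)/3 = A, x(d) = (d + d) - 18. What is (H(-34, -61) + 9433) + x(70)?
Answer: 9453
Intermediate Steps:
x(d) = -18 + 2*d (x(d) = 2*d - 18 = -18 + 2*d)
H(A, m) = 3*A
(H(-34, -61) + 9433) + x(70) = (3*(-34) + 9433) + (-18 + 2*70) = (-102 + 9433) + (-18 + 140) = 9331 + 122 = 9453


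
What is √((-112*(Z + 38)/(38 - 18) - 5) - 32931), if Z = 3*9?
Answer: 30*I*√37 ≈ 182.48*I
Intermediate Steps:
Z = 27
√((-112*(Z + 38)/(38 - 18) - 5) - 32931) = √((-112*(27 + 38)/(38 - 18) - 5) - 32931) = √((-7280/20 - 5) - 32931) = √((-112*13/4 - 5) - 32931) = √((-364 - 5) - 32931) = √(-369 - 32931) = √(-33300) = 30*I*√37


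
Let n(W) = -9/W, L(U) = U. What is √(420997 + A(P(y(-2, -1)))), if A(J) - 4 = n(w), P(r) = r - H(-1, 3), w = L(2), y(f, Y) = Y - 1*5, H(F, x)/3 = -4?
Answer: √1683986/2 ≈ 648.84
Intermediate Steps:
H(F, x) = -12 (H(F, x) = 3*(-4) = -12)
y(f, Y) = -5 + Y (y(f, Y) = Y - 5 = -5 + Y)
w = 2
P(r) = 12 + r (P(r) = r - 1*(-12) = r + 12 = 12 + r)
A(J) = -½ (A(J) = 4 - 9/2 = -½)
√(420997 + A(P(y(-2, -1)))) = √(420997 - ½) = √(841993/2) = √1683986/2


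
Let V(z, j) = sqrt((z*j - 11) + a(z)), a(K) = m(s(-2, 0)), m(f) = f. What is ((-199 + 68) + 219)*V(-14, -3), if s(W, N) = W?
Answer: 88*sqrt(29) ≈ 473.89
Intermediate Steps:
a(K) = -2
V(z, j) = sqrt(-13 + j*z) (V(z, j) = sqrt((z*j - 11) - 2) = sqrt((j*z - 11) - 2) = sqrt((-11 + j*z) - 2) = sqrt(-13 + j*z))
((-199 + 68) + 219)*V(-14, -3) = ((-199 + 68) + 219)*sqrt(-13 - 3*(-14)) = (-131 + 219)*sqrt(-13 + 42) = 88*sqrt(29)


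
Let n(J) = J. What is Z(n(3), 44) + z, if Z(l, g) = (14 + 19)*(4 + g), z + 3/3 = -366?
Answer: 1217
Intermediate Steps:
z = -367 (z = -1 - 366 = -367)
Z(l, g) = 132 + 33*g (Z(l, g) = 33*(4 + g) = 132 + 33*g)
Z(n(3), 44) + z = (132 + 33*44) - 367 = (132 + 1452) - 367 = 1584 - 367 = 1217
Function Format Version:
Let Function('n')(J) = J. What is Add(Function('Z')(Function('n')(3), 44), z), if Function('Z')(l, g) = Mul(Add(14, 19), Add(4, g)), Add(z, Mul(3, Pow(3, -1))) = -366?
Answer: 1217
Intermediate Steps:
z = -367 (z = Add(-1, -366) = -367)
Function('Z')(l, g) = Add(132, Mul(33, g)) (Function('Z')(l, g) = Mul(33, Add(4, g)) = Add(132, Mul(33, g)))
Add(Function('Z')(Function('n')(3), 44), z) = Add(Add(132, Mul(33, 44)), -367) = Add(Add(132, 1452), -367) = Add(1584, -367) = 1217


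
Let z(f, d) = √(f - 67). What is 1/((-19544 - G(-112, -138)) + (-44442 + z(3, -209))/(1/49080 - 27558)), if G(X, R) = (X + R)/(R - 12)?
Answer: -321781937508213815950071/6288923561343471429367833769 + 4779575211032640*I/6288923561343471429367833769 ≈ -5.1166e-5 + 7.6e-13*I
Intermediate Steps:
G(X, R) = (R + X)/(-12 + R)
z(f, d) = √(-67 + f)
1/((-19544 - G(-112, -138)) + (-44442 + z(3, -209))/(1/49080 - 27558)) = 1/((-19544 - (-138 - 112)/(-12 - 138)) + (-44442 + √(-67 + 3))/(1/49080 - 27558)) = 1/((-19544 - (-250)/(-150)) + (-44442 + √(-64))/(1/49080 - 27558)) = 1/((-19544 - (-1)*(-250)/150) + (-44442 + 8*I)/(-1352546639/49080)) = 1/((-19544 - 1*5/3) + (-44442 + 8*I)*(-49080/1352546639)) = 1/((-19544 - 5/3) + (2181213360/1352546639 - 392640*I/1352546639)) = 1/(-58637/3 + (2181213360/1352546639 - 392640*I/1352546639)) = 1/(-79302733630963/4057639917 - 392640*I/1352546639) = 16464441696031766889*(-79302733630963/4057639917 + 392640*I/1352546639)/6288923561343471429367833769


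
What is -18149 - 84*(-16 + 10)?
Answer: -17645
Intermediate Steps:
-18149 - 84*(-16 + 10) = -18149 - 84*(-6) = -18149 + 504 = -17645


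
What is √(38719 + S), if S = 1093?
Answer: 2*√9953 ≈ 199.53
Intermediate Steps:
√(38719 + S) = √(38719 + 1093) = √39812 = 2*√9953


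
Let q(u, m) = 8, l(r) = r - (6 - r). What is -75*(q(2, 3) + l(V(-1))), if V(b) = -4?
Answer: 450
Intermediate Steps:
l(r) = -6 + 2*r (l(r) = r + (-6 + r) = -6 + 2*r)
-75*(q(2, 3) + l(V(-1))) = -75*(8 + (-6 + 2*(-4))) = -75*(8 + (-6 - 8)) = -75*(8 - 14) = -75*(-6) = 450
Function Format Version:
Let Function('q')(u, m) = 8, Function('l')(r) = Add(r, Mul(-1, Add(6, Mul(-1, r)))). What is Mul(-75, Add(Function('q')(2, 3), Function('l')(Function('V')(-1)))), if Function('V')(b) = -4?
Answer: 450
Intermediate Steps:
Function('l')(r) = Add(-6, Mul(2, r)) (Function('l')(r) = Add(r, Add(-6, r)) = Add(-6, Mul(2, r)))
Mul(-75, Add(Function('q')(2, 3), Function('l')(Function('V')(-1)))) = Mul(-75, Add(8, Add(-6, Mul(2, -4)))) = Mul(-75, Add(8, Add(-6, -8))) = Mul(-75, Add(8, -14)) = Mul(-75, -6) = 450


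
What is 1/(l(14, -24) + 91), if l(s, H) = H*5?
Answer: -1/29 ≈ -0.034483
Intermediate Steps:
l(s, H) = 5*H
1/(l(14, -24) + 91) = 1/(5*(-24) + 91) = 1/(-120 + 91) = 1/(-29) = -1/29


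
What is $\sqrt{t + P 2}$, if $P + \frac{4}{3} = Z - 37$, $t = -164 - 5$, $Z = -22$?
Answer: $\frac{i \sqrt{2607}}{3} \approx 17.02 i$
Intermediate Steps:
$t = -169$
$P = - \frac{181}{3}$ ($P = - \frac{4}{3} - 59 = - \frac{181}{3} \approx -60.333$)
$\sqrt{t + P 2} = \sqrt{-169 - \frac{362}{3}} = \sqrt{- \frac{869}{3}} = \frac{i \sqrt{2607}}{3}$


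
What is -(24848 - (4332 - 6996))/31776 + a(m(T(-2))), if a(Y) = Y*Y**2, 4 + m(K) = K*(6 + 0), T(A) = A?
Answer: -16272751/3972 ≈ -4096.9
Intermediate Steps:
m(K) = -4 + 6*K (m(K) = -4 + K*(6 + 0) = -4 + K*6 = -4 + 6*K)
a(Y) = Y**3
-(24848 - (4332 - 6996))/31776 + a(m(T(-2))) = -(24848 - (4332 - 6996))/31776 + (-4 + 6*(-2))**3 = -(24848 - 1*(-2664))/31776 + (-4 - 12)**3 = -(24848 + 2664)/31776 + (-16)**3 = -27512/31776 - 4096 = -1*3439/3972 - 4096 = -3439/3972 - 4096 = -16272751/3972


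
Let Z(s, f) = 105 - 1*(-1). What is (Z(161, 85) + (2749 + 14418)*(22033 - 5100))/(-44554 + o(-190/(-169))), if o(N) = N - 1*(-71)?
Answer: -49126426973/7517437 ≈ -6535.0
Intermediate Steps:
Z(s, f) = 106 (Z(s, f) = 105 + 1 = 106)
o(N) = 71 + N (o(N) = N + 71 = 71 + N)
(Z(161, 85) + (2749 + 14418)*(22033 - 5100))/(-44554 + o(-190/(-169))) = (106 + (2749 + 14418)*(22033 - 5100))/(-44554 + (71 - 190/(-169))) = (106 + 17167*16933)/(-44554 + (71 - 190*(-1/169))) = (106 + 290688811)/(-44554 + (71 + 190/169)) = 290688917/(-44554 + 12189/169) = 290688917/(-7517437/169) = 290688917*(-169/7517437) = -49126426973/7517437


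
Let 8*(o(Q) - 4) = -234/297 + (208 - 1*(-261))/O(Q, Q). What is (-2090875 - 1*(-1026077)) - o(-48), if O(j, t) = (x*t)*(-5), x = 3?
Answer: -67465853639/63360 ≈ -1.0648e+6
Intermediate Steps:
O(j, t) = -15*t (O(j, t) = (3*t)*(-5) = -15*t)
o(Q) = 515/132 - 469/(120*Q) (o(Q) = 4 + (-234/297 + (208 - 1*(-261))/((-15*Q)))/8 = 4 + (-234*1/297 + (208 + 261)*(-1/(15*Q)))/8 = 4 + (-26/33 + 469*(-1/(15*Q)))/8 = 4 + (-26/33 - 469/(15*Q))/8 = 4 + (-13/132 - 469/(120*Q)) = 515/132 - 469/(120*Q))
(-2090875 - 1*(-1026077)) - o(-48) = (-2090875 - 1*(-1026077)) - (-5159 + 5150*(-48))/(1320*(-48)) = (-2090875 + 1026077) - (-1)*(-5159 - 247200)/(1320*48) = -1064798 - (-1)*(-252359)/(1320*48) = -1064798 - 1*252359/63360 = -1064798 - 252359/63360 = -67465853639/63360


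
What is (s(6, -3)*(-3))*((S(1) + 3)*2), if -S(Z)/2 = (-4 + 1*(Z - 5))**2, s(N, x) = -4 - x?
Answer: -750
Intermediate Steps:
S(Z) = -2*(-9 + Z)**2 (S(Z) = -2*(-4 + 1*(Z - 5))**2 = -2*(-4 + 1*(-5 + Z))**2 = -2*(-4 + (-5 + Z))**2 = -2*(-9 + Z)**2)
(s(6, -3)*(-3))*((S(1) + 3)*2) = ((-4 - 1*(-3))*(-3))*((-2*(-9 + 1)**2 + 3)*2) = ((-4 + 3)*(-3))*((-2*(-8)**2 + 3)*2) = (-1*(-3))*((-2*64 + 3)*2) = 3*((-128 + 3)*2) = 3*(-125*2) = 3*(-250) = -750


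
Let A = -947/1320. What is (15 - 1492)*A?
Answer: 1398719/1320 ≈ 1059.6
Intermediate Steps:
A = -947/1320 (A = -947*1/1320 = -947/1320 ≈ -0.71742)
(15 - 1492)*A = (15 - 1492)*(-947/1320) = -1477*(-947/1320) = 1398719/1320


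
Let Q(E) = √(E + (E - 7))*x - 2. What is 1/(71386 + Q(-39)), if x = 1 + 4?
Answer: 71384/5095677581 - 5*I*√85/5095677581 ≈ 1.4009e-5 - 9.0464e-9*I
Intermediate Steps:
x = 5
Q(E) = -2 + 5*√(-7 + 2*E) (Q(E) = √(E + (E - 7))*5 - 2 = √(E + (-7 + E))*5 - 2 = √(-7 + 2*E)*5 - 2 = 5*√(-7 + 2*E) - 2 = -2 + 5*√(-7 + 2*E))
1/(71386 + Q(-39)) = 1/(71386 + (-2 + 5*√(-7 + 2*(-39)))) = 1/(71386 + (-2 + 5*√(-7 - 78))) = 1/(71386 + (-2 + 5*√(-85))) = 1/(71386 + (-2 + 5*(I*√85))) = 1/(71386 + (-2 + 5*I*√85)) = 1/(71384 + 5*I*√85)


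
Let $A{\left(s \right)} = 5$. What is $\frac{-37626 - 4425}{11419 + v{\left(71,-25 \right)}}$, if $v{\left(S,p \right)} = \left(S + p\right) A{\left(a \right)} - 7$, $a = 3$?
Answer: $- \frac{42051}{11642} \approx -3.612$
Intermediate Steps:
$v{\left(S,p \right)} = -7 + 5 S + 5 p$ ($v{\left(S,p \right)} = \left(S + p\right) 5 - 7 = \left(5 S + 5 p\right) - 7 = -7 + 5 S + 5 p$)
$\frac{-37626 - 4425}{11419 + v{\left(71,-25 \right)}} = \frac{-37626 - 4425}{11419 + \left(-7 + 5 \cdot 71 + 5 \left(-25\right)\right)} = - \frac{42051}{11419 - -223} = - \frac{42051}{11419 + 223} = - \frac{42051}{11642}$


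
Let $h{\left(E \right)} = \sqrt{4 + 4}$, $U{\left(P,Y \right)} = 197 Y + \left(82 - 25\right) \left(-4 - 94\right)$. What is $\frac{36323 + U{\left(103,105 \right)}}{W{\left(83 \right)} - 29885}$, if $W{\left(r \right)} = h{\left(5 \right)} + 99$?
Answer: $- \frac{54701989}{31685921} - \frac{3673 \sqrt{2}}{31685921} \approx -1.7265$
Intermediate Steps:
$U{\left(P,Y \right)} = -5586 + 197 Y$ ($U{\left(P,Y \right)} = 197 Y + 57 \left(-98\right) = 197 Y - 5586 = -5586 + 197 Y$)
$h{\left(E \right)} = 2 \sqrt{2}$ ($h{\left(E \right)} = \sqrt{8} = 2 \sqrt{2}$)
$W{\left(r \right)} = 99 + 2 \sqrt{2}$ ($W{\left(r \right)} = 2 \sqrt{2} + 99 = 99 + 2 \sqrt{2}$)
$\frac{36323 + U{\left(103,105 \right)}}{W{\left(83 \right)} - 29885} = \frac{36323 + \left(-5586 + 197 \cdot 105\right)}{\left(99 + 2 \sqrt{2}\right) - 29885} = \frac{36323 + \left(-5586 + 20685\right)}{-29786 + 2 \sqrt{2}} = \frac{36323 + 15099}{-29786 + 2 \sqrt{2}} = \frac{51422}{-29786 + 2 \sqrt{2}}$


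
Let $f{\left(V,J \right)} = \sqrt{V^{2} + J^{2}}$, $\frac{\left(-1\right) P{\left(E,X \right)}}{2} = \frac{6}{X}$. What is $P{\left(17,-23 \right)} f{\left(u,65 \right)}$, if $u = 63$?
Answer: $\frac{12 \sqrt{8194}}{23} \approx 47.228$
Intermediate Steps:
$P{\left(E,X \right)} = - \frac{12}{X}$ ($P{\left(E,X \right)} = - 2 \frac{6}{X} = - \frac{12}{X}$)
$f{\left(V,J \right)} = \sqrt{J^{2} + V^{2}}$
$P{\left(17,-23 \right)} f{\left(u,65 \right)} = - \frac{12}{-23} \sqrt{65^{2} + 63^{2}} = \left(-12\right) \left(- \frac{1}{23}\right) \sqrt{4225 + 3969} = \frac{12 \sqrt{8194}}{23}$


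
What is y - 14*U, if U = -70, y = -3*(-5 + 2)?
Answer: 989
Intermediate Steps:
y = 9 (y = -3*(-3) = 9)
y - 14*U = 9 - 14*(-70) = 9 + 980 = 989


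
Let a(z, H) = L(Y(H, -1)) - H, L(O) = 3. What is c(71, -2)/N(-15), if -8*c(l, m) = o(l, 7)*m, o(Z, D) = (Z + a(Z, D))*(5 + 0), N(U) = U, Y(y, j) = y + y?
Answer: -67/12 ≈ -5.5833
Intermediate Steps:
Y(y, j) = 2*y
a(z, H) = 3 - H
o(Z, D) = 15 - 5*D + 5*Z (o(Z, D) = (Z + (3 - D))*(5 + 0) = (3 + Z - D)*5 = 15 - 5*D + 5*Z)
c(l, m) = -m*(-20 + 5*l)/8 (c(l, m) = -(15 - 5*7 + 5*l)*m/8 = -(15 - 35 + 5*l)*m/8 = -(-20 + 5*l)*m/8 = -m*(-20 + 5*l)/8)
c(71, -2)/N(-15) = ((5/8)*(-2)*(4 - 1*71))/(-15) = ((5/8)*(-2)*(4 - 71))*(-1/15) = ((5/8)*(-2)*(-67))*(-1/15) = (335/4)*(-1/15) = -67/12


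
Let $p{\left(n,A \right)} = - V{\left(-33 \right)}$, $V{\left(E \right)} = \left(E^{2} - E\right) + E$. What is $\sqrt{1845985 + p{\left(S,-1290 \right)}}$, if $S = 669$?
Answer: $4 \sqrt{115306} \approx 1358.3$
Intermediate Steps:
$V{\left(E \right)} = E^{2}$
$p{\left(n,A \right)} = -1089$ ($p{\left(n,A \right)} = - \left(-33\right)^{2} = \left(-1\right) 1089 = -1089$)
$\sqrt{1845985 + p{\left(S,-1290 \right)}} = \sqrt{1845985 - 1089} = \sqrt{1844896} = 4 \sqrt{115306}$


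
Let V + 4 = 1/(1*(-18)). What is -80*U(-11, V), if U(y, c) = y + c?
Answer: 10840/9 ≈ 1204.4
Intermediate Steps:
V = -73/18 (V = -4 + 1/(1*(-18)) = -4 + 1*(-1/18) = -4 - 1/18 = -73/18 ≈ -4.0556)
U(y, c) = c + y
-80*U(-11, V) = -80*(-73/18 - 11) = -80*(-271/18) = 10840/9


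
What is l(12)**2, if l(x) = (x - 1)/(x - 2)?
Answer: 121/100 ≈ 1.2100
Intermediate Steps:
l(x) = (-1 + x)/(-2 + x)
l(12)**2 = ((-1 + 12)/(-2 + 12))**2 = (11/10)**2 = 121/100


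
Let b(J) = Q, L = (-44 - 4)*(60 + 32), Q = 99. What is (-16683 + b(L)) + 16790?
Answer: 206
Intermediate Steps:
L = -4416 (L = -48*92 = -4416)
b(J) = 99
(-16683 + b(L)) + 16790 = (-16683 + 99) + 16790 = -16584 + 16790 = 206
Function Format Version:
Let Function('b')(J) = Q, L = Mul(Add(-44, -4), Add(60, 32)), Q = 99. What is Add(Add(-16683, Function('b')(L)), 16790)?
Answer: 206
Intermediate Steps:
L = -4416 (L = Mul(-48, 92) = -4416)
Function('b')(J) = 99
Add(Add(-16683, Function('b')(L)), 16790) = Add(Add(-16683, 99), 16790) = Add(-16584, 16790) = 206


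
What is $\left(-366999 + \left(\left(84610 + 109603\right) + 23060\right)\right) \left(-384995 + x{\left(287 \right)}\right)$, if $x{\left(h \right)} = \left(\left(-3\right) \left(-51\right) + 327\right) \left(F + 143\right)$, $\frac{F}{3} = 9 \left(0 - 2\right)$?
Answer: $51247466650$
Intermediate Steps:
$F = -54$ ($F = 3 \cdot 9 \left(0 - 2\right) = 3 \cdot 9 \left(-2\right) = 3 \left(-18\right) = -54$)
$x{\left(h \right)} = 42720$ ($x{\left(h \right)} = \left(\left(-3\right) \left(-51\right) + 327\right) \left(-54 + 143\right) = \left(153 + 327\right) 89 = 480 \cdot 89 = 42720$)
$\left(-366999 + \left(\left(84610 + 109603\right) + 23060\right)\right) \left(-384995 + x{\left(287 \right)}\right) = \left(-366999 + \left(\left(84610 + 109603\right) + 23060\right)\right) \left(-384995 + 42720\right) = \left(-366999 + \left(194213 + 23060\right)\right) \left(-342275\right) = \left(-366999 + 217273\right) \left(-342275\right) = \left(-149726\right) \left(-342275\right) = 51247466650$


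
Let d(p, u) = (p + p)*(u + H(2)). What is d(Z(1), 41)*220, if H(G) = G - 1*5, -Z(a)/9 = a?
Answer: -150480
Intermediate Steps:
Z(a) = -9*a
H(G) = -5 + G (H(G) = G - 5 = -5 + G)
d(p, u) = 2*p*(-3 + u) (d(p, u) = (p + p)*(u + (-5 + 2)) = (2*p)*(u - 3) = (2*p)*(-3 + u) = 2*p*(-3 + u))
d(Z(1), 41)*220 = (2*(-9*1)*(-3 + 41))*220 = (2*(-9)*38)*220 = -684*220 = -150480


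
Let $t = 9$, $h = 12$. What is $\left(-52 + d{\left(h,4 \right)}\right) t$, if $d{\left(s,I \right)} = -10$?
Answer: $-558$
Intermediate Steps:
$\left(-52 + d{\left(h,4 \right)}\right) t = \left(-52 - 10\right) 9 = \left(-62\right) 9 = -558$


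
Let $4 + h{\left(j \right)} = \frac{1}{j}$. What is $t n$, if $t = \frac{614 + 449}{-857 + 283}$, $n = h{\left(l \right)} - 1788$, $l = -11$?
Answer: $\frac{20954919}{6314} \approx 3318.8$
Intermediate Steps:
$h{\left(j \right)} = -4 + \frac{1}{j}$
$n = - \frac{19713}{11}$ ($n = \left(-4 + \frac{1}{-11}\right) - 1788 = \left(-4 - \frac{1}{11}\right) - 1788 = - \frac{45}{11} - 1788 = - \frac{19713}{11} \approx -1792.1$)
$t = - \frac{1063}{574}$ ($t = \frac{1063}{-574} = 1063 \left(- \frac{1}{574}\right) = - \frac{1063}{574} \approx -1.8519$)
$t n = \left(- \frac{1063}{574}\right) \left(- \frac{19713}{11}\right) = \frac{20954919}{6314}$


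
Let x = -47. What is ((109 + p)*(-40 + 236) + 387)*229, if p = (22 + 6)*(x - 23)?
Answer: -82991661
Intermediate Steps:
p = -1960 (p = (22 + 6)*(-47 - 23) = 28*(-70) = -1960)
((109 + p)*(-40 + 236) + 387)*229 = ((109 - 1960)*(-40 + 236) + 387)*229 = (-1851*196 + 387)*229 = (-362796 + 387)*229 = -362409*229 = -82991661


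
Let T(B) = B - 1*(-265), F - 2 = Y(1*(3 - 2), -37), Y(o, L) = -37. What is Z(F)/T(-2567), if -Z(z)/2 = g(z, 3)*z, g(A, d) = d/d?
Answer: -35/1151 ≈ -0.030408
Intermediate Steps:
F = -35 (F = 2 - 37 = -35)
g(A, d) = 1
Z(z) = -2*z
T(B) = 265 + B (T(B) = B + 265 = 265 + B)
Z(F)/T(-2567) = (-2*(-35))/(265 - 2567) = 70/(-2302) = 70*(-1/2302) = -35/1151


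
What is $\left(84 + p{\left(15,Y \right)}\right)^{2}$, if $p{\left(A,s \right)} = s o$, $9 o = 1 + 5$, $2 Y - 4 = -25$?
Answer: $5929$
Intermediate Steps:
$Y = - \frac{21}{2}$ ($Y = 2 + \frac{1}{2} \left(-25\right) = 2 - \frac{25}{2} = - \frac{21}{2} \approx -10.5$)
$o = \frac{2}{3}$ ($o = \frac{1 + 5}{9} = \frac{1}{9} \cdot 6 = \frac{2}{3} \approx 0.66667$)
$p{\left(A,s \right)} = \frac{2 s}{3}$ ($p{\left(A,s \right)} = s \frac{2}{3} = \frac{2 s}{3}$)
$\left(84 + p{\left(15,Y \right)}\right)^{2} = \left(84 + \frac{2}{3} \left(- \frac{21}{2}\right)\right)^{2} = \left(84 - 7\right)^{2} = 77^{2} = 5929$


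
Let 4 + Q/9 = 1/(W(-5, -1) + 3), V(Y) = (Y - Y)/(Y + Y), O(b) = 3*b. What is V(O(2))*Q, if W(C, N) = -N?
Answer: 0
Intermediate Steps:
V(Y) = 0 (V(Y) = 0/((2*Y)) = 0*(1/(2*Y)) = 0)
Q = -135/4 (Q = -36 + 9/(-1*(-1) + 3) = -36 + 9/(1 + 3) = -36 + 9/4 = -135/4 ≈ -33.750)
V(O(2))*Q = 0*(-135/4) = 0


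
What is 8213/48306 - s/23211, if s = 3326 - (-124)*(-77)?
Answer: 54576875/124581174 ≈ 0.43808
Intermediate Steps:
s = -6222 (s = 3326 - 1*9548 = 3326 - 9548 = -6222)
8213/48306 - s/23211 = 8213/48306 - 1*(-6222)/23211 = 8213*(1/48306) + 6222*(1/23211) = 8213/48306 + 2074/7737 = 54576875/124581174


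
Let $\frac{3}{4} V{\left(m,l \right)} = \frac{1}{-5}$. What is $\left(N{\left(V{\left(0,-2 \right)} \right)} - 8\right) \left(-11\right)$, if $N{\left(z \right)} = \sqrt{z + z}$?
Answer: $88 - \frac{22 i \sqrt{30}}{15} \approx 88.0 - 8.0333 i$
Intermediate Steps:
$V{\left(m,l \right)} = - \frac{4}{15}$ ($V{\left(m,l \right)} = \frac{4}{3 \left(-5\right)} = \frac{4}{3} \left(- \frac{1}{5}\right) = - \frac{4}{15}$)
$N{\left(z \right)} = \sqrt{2} \sqrt{z}$ ($N{\left(z \right)} = \sqrt{2 z} = \sqrt{2} \sqrt{z}$)
$\left(N{\left(V{\left(0,-2 \right)} \right)} - 8\right) \left(-11\right) = \left(\sqrt{2} \sqrt{- \frac{4}{15}} - 8\right) \left(-11\right) = \left(\sqrt{2} \frac{2 i \sqrt{15}}{15} - 8\right) \left(-11\right) = \left(\frac{2 i \sqrt{30}}{15} - 8\right) \left(-11\right) = \left(-8 + \frac{2 i \sqrt{30}}{15}\right) \left(-11\right) = 88 - \frac{22 i \sqrt{30}}{15}$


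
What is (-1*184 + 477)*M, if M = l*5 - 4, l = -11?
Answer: -17287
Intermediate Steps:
M = -59 (M = -11*5 - 4 = -55 - 4 = -59)
(-1*184 + 477)*M = (-1*184 + 477)*(-59) = (-184 + 477)*(-59) = 293*(-59) = -17287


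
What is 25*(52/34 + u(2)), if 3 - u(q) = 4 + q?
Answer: -625/17 ≈ -36.765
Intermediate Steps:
u(q) = -1 - q (u(q) = 3 - (4 + q) = 3 + (-4 - q) = -1 - q)
25*(52/34 + u(2)) = 25*(52/34 + (-1 - 1*2)) = 25*(52*(1/34) + (-1 - 2)) = 25*(26/17 - 3) = 25*(-25/17) = -625/17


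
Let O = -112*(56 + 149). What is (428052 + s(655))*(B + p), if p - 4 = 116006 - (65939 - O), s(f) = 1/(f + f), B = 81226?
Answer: 463738696067/10 ≈ 4.6374e+10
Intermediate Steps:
O = -22960 (O = -112*205 = -22960)
s(f) = 1/(2*f)
p = 27111 (p = 4 + (116006 - (65939 - 1*(-22960))) = 4 + (116006 - (65939 + 22960)) = 4 + (116006 - 1*88899) = 4 + (116006 - 88899) = 4 + 27107 = 27111)
(428052 + s(655))*(B + p) = (428052 + (½)/655)*(81226 + 27111) = (428052 + (½)*(1/655))*108337 = (428052 + 1/1310)*108337 = (560748121/1310)*108337 = 463738696067/10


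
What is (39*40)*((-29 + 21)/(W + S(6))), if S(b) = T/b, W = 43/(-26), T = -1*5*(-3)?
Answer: -162240/11 ≈ -14749.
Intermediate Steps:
T = 15 (T = -5*(-3) = 15)
W = -43/26 (W = 43*(-1/26) = -43/26 ≈ -1.6538)
S(b) = 15/b
(39*40)*((-29 + 21)/(W + S(6))) = (39*40)*((-29 + 21)/(-43/26 + 15/6)) = 1560*(-8/(-43/26 + 15*(⅙))) = 1560*(-8/(-43/26 + 5/2)) = 1560*(-8/11/13) = 1560*(-8*13/11) = 1560*(-104/11) = -162240/11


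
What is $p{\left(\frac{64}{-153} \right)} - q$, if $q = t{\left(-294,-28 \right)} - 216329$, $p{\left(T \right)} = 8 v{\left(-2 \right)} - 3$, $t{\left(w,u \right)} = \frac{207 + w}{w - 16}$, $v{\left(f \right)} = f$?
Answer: $\frac{67056013}{310} \approx 2.1631 \cdot 10^{5}$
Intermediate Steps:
$t{\left(w,u \right)} = \frac{207 + w}{-16 + w}$
$p{\left(T \right)} = -19$ ($p{\left(T \right)} = 8 \left(-2\right) - 3 = -16 - 3 = -19$)
$q = - \frac{67061903}{310}$ ($q = \frac{207 - 294}{-16 - 294} - 216329 = \frac{1}{-310} \left(-87\right) - 216329 = \left(- \frac{1}{310}\right) \left(-87\right) - 216329 = \frac{87}{310} - 216329 = - \frac{67061903}{310} \approx -2.1633 \cdot 10^{5}$)
$p{\left(\frac{64}{-153} \right)} - q = -19 - - \frac{67061903}{310} = -19 + \frac{67061903}{310} = \frac{67056013}{310}$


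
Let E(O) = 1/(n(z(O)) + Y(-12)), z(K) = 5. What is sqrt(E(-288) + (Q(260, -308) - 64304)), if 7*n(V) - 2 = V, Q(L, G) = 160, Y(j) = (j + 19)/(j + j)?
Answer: 2*I*sqrt(4634302)/17 ≈ 253.26*I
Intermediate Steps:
Y(j) = (19 + j)/(2*j) (Y(j) = (19 + j)/((2*j)) = (19 + j)*(1/(2*j)) = (19 + j)/(2*j))
n(V) = 2/7 + V/7
E(O) = 24/17 (E(O) = 1/((2/7 + (1/7)*5) + (1/2)*(19 - 12)/(-12)) = 1/((2/7 + 5/7) + (1/2)*(-1/12)*7) = 1/(1 - 7/24) = 1/(17/24) = 24/17)
sqrt(E(-288) + (Q(260, -308) - 64304)) = sqrt(24/17 + (160 - 64304)) = sqrt(24/17 - 64144) = sqrt(-1090424/17) = 2*I*sqrt(4634302)/17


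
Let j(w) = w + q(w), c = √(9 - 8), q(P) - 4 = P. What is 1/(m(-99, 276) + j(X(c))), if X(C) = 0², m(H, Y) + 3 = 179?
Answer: 1/180 ≈ 0.0055556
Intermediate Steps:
q(P) = 4 + P
m(H, Y) = 176 (m(H, Y) = -3 + 179 = 176)
c = 1 (c = √1 = 1)
X(C) = 0
j(w) = 4 + 2*w (j(w) = w + (4 + w) = 4 + 2*w)
1/(m(-99, 276) + j(X(c))) = 1/(176 + (4 + 2*0)) = 1/(176 + (4 + 0)) = 1/(176 + 4) = 1/180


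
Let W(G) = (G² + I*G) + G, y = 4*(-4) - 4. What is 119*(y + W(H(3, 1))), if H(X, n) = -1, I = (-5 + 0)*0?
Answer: -2380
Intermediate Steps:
I = 0 (I = -5*0 = 0)
y = -20 (y = -16 - 4 = -20)
W(G) = G + G² (W(G) = (G² + 0*G) + G = (G² + 0) + G = G² + G = G + G²)
119*(y + W(H(3, 1))) = 119*(-20 - (1 - 1)) = 119*(-20 - 1*0) = 119*(-20 + 0) = 119*(-20) = -2380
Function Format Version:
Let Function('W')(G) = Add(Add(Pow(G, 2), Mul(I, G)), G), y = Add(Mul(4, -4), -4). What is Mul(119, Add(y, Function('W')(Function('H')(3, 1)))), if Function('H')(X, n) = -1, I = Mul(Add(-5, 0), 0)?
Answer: -2380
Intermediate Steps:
I = 0 (I = Mul(-5, 0) = 0)
y = -20 (y = Add(-16, -4) = -20)
Function('W')(G) = Add(G, Pow(G, 2)) (Function('W')(G) = Add(Add(Pow(G, 2), Mul(0, G)), G) = Add(Add(Pow(G, 2), 0), G) = Add(Pow(G, 2), G) = Add(G, Pow(G, 2)))
Mul(119, Add(y, Function('W')(Function('H')(3, 1)))) = Mul(119, Add(-20, Mul(-1, Add(1, -1)))) = Mul(119, Add(-20, Mul(-1, 0))) = Mul(119, Add(-20, 0)) = Mul(119, -20) = -2380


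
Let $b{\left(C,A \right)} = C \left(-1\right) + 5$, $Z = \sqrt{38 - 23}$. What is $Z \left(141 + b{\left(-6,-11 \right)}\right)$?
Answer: $152 \sqrt{15} \approx 588.69$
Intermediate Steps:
$Z = \sqrt{15} \approx 3.873$
$b{\left(C,A \right)} = 5 - C$ ($b{\left(C,A \right)} = - C + 5 = 5 - C$)
$Z \left(141 + b{\left(-6,-11 \right)}\right) = \sqrt{15} \left(141 + \left(5 - -6\right)\right) = \sqrt{15} \left(141 + \left(5 + 6\right)\right) = \sqrt{15} \left(141 + 11\right) = \sqrt{15} \cdot 152 = 152 \sqrt{15}$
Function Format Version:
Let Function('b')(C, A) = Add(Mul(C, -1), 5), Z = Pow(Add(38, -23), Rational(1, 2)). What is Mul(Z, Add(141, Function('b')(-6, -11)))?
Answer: Mul(152, Pow(15, Rational(1, 2))) ≈ 588.69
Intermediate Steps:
Z = Pow(15, Rational(1, 2)) ≈ 3.8730
Function('b')(C, A) = Add(5, Mul(-1, C)) (Function('b')(C, A) = Add(Mul(-1, C), 5) = Add(5, Mul(-1, C)))
Mul(Z, Add(141, Function('b')(-6, -11))) = Mul(Pow(15, Rational(1, 2)), Add(141, Add(5, Mul(-1, -6)))) = Mul(Pow(15, Rational(1, 2)), Add(141, Add(5, 6))) = Mul(Pow(15, Rational(1, 2)), Add(141, 11)) = Mul(Pow(15, Rational(1, 2)), 152) = Mul(152, Pow(15, Rational(1, 2)))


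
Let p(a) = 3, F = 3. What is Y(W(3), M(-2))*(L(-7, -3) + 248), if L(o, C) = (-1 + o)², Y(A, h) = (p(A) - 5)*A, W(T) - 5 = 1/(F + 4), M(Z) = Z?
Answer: -22464/7 ≈ -3209.1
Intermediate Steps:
W(T) = 36/7 (W(T) = 5 + 1/(3 + 4) = 5 + 1/7 = 5 + ⅐ = 36/7)
Y(A, h) = -2*A (Y(A, h) = (3 - 5)*A = -2*A)
Y(W(3), M(-2))*(L(-7, -3) + 248) = (-2*36/7)*((-1 - 7)² + 248) = -72*((-8)² + 248)/7 = -72*(64 + 248)/7 = -72/7*312 = -22464/7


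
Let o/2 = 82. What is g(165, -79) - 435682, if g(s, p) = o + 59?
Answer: -435459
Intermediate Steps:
o = 164 (o = 2*82 = 164)
g(s, p) = 223 (g(s, p) = 164 + 59 = 223)
g(165, -79) - 435682 = 223 - 435682 = -435459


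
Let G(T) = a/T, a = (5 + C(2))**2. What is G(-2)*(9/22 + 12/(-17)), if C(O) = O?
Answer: 5439/748 ≈ 7.2714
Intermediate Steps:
a = 49 (a = (5 + 2)**2 = 7**2 = 49)
G(T) = 49/T
G(-2)*(9/22 + 12/(-17)) = (49/(-2))*(9/22 + 12/(-17)) = (49*(-1/2))*(9*(1/22) + 12*(-1/17)) = -49*(9/22 - 12/17)/2 = -49/2*(-111/374) = 5439/748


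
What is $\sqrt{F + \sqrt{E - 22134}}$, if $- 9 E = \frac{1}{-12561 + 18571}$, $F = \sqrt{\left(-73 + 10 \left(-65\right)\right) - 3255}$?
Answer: $\frac{\sqrt{18030} \sqrt{i} \sqrt{\sqrt{7195340646610} + 54090 \sqrt{442}}}{18030} \approx 10.292 + 10.292 i$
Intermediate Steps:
$F = 3 i \sqrt{442}$ ($F = \sqrt{\left(-73 - 650\right) - 3255} = \sqrt{-723 - 3255} = \sqrt{-3978} = 3 i \sqrt{442} \approx 63.071 i$)
$E = - \frac{1}{54090}$ ($E = - \frac{1}{9 \left(-12561 + 18571\right)} = - \frac{1}{9 \cdot 6010} = \left(- \frac{1}{9}\right) \frac{1}{6010} = - \frac{1}{54090} \approx -1.8488 \cdot 10^{-5}$)
$\sqrt{F + \sqrt{E - 22134}} = \sqrt{3 i \sqrt{442} + \sqrt{- \frac{1}{54090} - 22134}} = \sqrt{3 i \sqrt{442} + \sqrt{- \frac{1197228061}{54090}}} = \sqrt{3 i \sqrt{442} + \frac{i \sqrt{7195340646610}}{18030}}$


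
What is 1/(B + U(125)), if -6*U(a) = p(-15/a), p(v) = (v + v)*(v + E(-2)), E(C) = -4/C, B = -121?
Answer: -625/75578 ≈ -0.0082696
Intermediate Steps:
p(v) = 2*v*(2 + v) (p(v) = (v + v)*(v - 4/(-2)) = (2*v)*(v - 4*(-1/2)) = (2*v)*(v + 2) = (2*v)*(2 + v) = 2*v*(2 + v))
U(a) = 5*(2 - 15/a)/a (U(a) = -(-15/a)*(2 - 15/a)/3 = -(-5)*(2 - 15/a)/a = 5*(2 - 15/a)/a)
1/(B + U(125)) = 1/(-121 + 5*(-15 + 2*125)/125**2) = 1/(-121 + 5*(1/15625)*(-15 + 250)) = 1/(-121 + 5*(1/15625)*235) = 1/(-121 + 47/625) = 1/(-75578/625) = -625/75578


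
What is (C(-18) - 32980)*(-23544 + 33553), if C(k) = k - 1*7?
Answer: -330347045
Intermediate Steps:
C(k) = -7 + k (C(k) = k - 7 = -7 + k)
(C(-18) - 32980)*(-23544 + 33553) = ((-7 - 18) - 32980)*(-23544 + 33553) = (-25 - 32980)*10009 = -33005*10009 = -330347045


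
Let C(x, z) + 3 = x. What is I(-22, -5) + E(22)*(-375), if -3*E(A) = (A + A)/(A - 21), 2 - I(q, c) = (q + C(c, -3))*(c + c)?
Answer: 5202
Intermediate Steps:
C(x, z) = -3 + x
I(q, c) = 2 - 2*c*(-3 + c + q) (I(q, c) = 2 - (q + (-3 + c))*(c + c) = 2 - (-3 + c + q)*2*c = 2 - 2*c*(-3 + c + q))
E(A) = -2*A/(3*(-21 + A)) (E(A) = -(A + A)/(3*(A - 21)) = -2*A/(3*(-21 + A)))
I(-22, -5) + E(22)*(-375) = (2 - 2*(-5)*(-22) - 2*(-5)*(-3 - 5)) - 2*22/(-63 + 3*22)*(-375) = (2 - 220 - 2*(-5)*(-8)) - 2*22/(-63 + 66)*(-375) = (2 - 220 - 80) - 2*22/3*(-375) = -298 - 2*22*1/3*(-375) = -298 - 44/3*(-375) = -298 + 5500 = 5202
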